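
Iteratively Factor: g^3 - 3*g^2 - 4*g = (g + 1)*(g^2 - 4*g) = g*(g + 1)*(g - 4)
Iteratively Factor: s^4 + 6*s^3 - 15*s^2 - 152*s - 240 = (s + 4)*(s^3 + 2*s^2 - 23*s - 60) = (s - 5)*(s + 4)*(s^2 + 7*s + 12) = (s - 5)*(s + 3)*(s + 4)*(s + 4)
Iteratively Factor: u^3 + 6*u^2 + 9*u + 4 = (u + 4)*(u^2 + 2*u + 1) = (u + 1)*(u + 4)*(u + 1)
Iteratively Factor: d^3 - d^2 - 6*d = (d)*(d^2 - d - 6) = d*(d + 2)*(d - 3)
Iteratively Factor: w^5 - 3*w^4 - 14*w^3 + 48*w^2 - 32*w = (w + 4)*(w^4 - 7*w^3 + 14*w^2 - 8*w) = (w - 2)*(w + 4)*(w^3 - 5*w^2 + 4*w) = (w - 4)*(w - 2)*(w + 4)*(w^2 - w) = w*(w - 4)*(w - 2)*(w + 4)*(w - 1)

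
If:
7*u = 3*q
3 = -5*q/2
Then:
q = -6/5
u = -18/35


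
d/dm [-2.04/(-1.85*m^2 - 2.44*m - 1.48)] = (-7.548*m - 4.9776)/(1.85*m^2 + 2.44*m + 1.48)^2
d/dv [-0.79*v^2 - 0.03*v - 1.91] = -1.58*v - 0.03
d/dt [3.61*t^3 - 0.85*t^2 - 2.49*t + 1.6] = 10.83*t^2 - 1.7*t - 2.49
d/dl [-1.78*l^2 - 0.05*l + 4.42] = -3.56*l - 0.05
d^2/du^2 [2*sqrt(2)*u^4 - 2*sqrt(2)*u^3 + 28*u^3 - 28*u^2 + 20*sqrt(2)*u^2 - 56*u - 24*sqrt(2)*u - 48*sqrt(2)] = 24*sqrt(2)*u^2 - 12*sqrt(2)*u + 168*u - 56 + 40*sqrt(2)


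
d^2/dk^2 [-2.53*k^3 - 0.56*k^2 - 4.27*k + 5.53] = -15.18*k - 1.12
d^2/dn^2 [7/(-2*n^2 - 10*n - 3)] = 28*(2*n^2 + 10*n - 2*(2*n + 5)^2 + 3)/(2*n^2 + 10*n + 3)^3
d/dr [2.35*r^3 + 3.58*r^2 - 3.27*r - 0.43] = 7.05*r^2 + 7.16*r - 3.27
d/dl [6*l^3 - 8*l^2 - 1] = 2*l*(9*l - 8)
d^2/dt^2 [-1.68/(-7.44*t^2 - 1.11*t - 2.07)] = (-185.988096*t^2 - 27.748224*t + 1.68*(14.88*t + 1.11)*(29.76*t + 2.22) - 51.746688)/(7.44*t^2 + 1.11*t + 2.07)^3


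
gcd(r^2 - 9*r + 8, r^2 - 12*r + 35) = 1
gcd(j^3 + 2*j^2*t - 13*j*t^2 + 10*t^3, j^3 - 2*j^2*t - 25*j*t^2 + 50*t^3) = -j^2 - 3*j*t + 10*t^2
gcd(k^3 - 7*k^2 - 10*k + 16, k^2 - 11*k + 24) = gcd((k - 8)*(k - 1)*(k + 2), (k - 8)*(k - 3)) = k - 8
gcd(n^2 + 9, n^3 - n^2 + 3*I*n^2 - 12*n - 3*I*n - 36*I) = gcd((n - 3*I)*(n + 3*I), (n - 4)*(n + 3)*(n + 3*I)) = n + 3*I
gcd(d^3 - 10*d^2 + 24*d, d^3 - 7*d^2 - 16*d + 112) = d - 4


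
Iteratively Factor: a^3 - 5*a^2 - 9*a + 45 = (a - 5)*(a^2 - 9) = (a - 5)*(a + 3)*(a - 3)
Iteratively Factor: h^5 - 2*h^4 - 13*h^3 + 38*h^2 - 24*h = (h - 2)*(h^4 - 13*h^2 + 12*h) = (h - 3)*(h - 2)*(h^3 + 3*h^2 - 4*h) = h*(h - 3)*(h - 2)*(h^2 + 3*h - 4) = h*(h - 3)*(h - 2)*(h + 4)*(h - 1)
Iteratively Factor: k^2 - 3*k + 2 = (k - 1)*(k - 2)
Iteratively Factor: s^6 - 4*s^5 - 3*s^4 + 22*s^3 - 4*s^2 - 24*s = (s - 2)*(s^5 - 2*s^4 - 7*s^3 + 8*s^2 + 12*s) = (s - 2)*(s + 1)*(s^4 - 3*s^3 - 4*s^2 + 12*s) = (s - 2)^2*(s + 1)*(s^3 - s^2 - 6*s) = (s - 3)*(s - 2)^2*(s + 1)*(s^2 + 2*s) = s*(s - 3)*(s - 2)^2*(s + 1)*(s + 2)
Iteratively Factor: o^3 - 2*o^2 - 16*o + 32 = (o - 2)*(o^2 - 16) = (o - 2)*(o + 4)*(o - 4)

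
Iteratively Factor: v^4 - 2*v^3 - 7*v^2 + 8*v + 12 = (v + 1)*(v^3 - 3*v^2 - 4*v + 12) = (v - 3)*(v + 1)*(v^2 - 4) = (v - 3)*(v + 1)*(v + 2)*(v - 2)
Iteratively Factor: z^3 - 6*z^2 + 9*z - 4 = (z - 1)*(z^2 - 5*z + 4) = (z - 4)*(z - 1)*(z - 1)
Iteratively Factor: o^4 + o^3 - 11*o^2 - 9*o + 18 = (o + 2)*(o^3 - o^2 - 9*o + 9) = (o - 3)*(o + 2)*(o^2 + 2*o - 3) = (o - 3)*(o + 2)*(o + 3)*(o - 1)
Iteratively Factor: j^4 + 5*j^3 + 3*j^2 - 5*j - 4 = (j - 1)*(j^3 + 6*j^2 + 9*j + 4) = (j - 1)*(j + 4)*(j^2 + 2*j + 1) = (j - 1)*(j + 1)*(j + 4)*(j + 1)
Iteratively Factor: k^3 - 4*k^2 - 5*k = (k)*(k^2 - 4*k - 5) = k*(k - 5)*(k + 1)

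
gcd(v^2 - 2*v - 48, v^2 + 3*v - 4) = 1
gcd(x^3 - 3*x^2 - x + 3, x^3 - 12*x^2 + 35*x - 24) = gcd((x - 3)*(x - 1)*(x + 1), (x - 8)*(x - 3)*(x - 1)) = x^2 - 4*x + 3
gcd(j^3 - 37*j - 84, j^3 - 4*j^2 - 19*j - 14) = j - 7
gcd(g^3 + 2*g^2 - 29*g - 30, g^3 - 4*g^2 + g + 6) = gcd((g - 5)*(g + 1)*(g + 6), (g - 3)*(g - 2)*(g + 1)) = g + 1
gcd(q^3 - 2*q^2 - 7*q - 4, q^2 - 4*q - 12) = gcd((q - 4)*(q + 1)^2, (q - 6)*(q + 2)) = 1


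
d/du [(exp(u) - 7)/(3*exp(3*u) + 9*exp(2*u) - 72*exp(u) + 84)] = 2*(-exp(2*u) + 7*exp(u) + 35)*exp(u)/(3*(exp(5*u) + 8*exp(4*u) - 23*exp(3*u) - 134*exp(2*u) + 476*exp(u) - 392))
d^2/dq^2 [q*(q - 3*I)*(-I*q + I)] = -6*I*q - 6 + 2*I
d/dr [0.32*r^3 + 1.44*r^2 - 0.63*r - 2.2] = 0.96*r^2 + 2.88*r - 0.63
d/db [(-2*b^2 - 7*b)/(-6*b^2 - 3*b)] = -4/(4*b^2 + 4*b + 1)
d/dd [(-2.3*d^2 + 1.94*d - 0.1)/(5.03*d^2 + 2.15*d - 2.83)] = (-14.7032*d^2 + 14.024*d - 5.2752)/(25.3009*d^4 + 21.629*d^3 - 23.8473*d^2 - 12.169*d + 8.0089)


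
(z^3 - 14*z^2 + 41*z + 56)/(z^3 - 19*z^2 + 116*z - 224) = (z + 1)/(z - 4)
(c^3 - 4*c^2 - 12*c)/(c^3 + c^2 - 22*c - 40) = c*(c - 6)/(c^2 - c - 20)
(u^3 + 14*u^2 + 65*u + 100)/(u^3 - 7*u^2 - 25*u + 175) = (u^2 + 9*u + 20)/(u^2 - 12*u + 35)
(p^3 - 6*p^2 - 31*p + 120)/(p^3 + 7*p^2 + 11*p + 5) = (p^2 - 11*p + 24)/(p^2 + 2*p + 1)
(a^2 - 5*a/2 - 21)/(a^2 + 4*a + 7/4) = 2*(a - 6)/(2*a + 1)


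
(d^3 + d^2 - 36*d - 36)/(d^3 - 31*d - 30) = (d + 6)/(d + 5)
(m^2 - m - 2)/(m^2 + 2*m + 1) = (m - 2)/(m + 1)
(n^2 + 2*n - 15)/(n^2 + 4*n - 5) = (n - 3)/(n - 1)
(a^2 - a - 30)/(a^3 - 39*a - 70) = (a - 6)/(a^2 - 5*a - 14)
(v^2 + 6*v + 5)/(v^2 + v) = (v + 5)/v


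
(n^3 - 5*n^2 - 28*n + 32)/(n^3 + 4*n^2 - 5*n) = (n^2 - 4*n - 32)/(n*(n + 5))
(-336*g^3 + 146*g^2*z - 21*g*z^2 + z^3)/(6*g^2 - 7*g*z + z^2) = (56*g^2 - 15*g*z + z^2)/(-g + z)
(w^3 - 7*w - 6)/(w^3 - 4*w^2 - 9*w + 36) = (w^2 + 3*w + 2)/(w^2 - w - 12)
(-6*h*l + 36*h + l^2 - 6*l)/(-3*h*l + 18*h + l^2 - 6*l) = (6*h - l)/(3*h - l)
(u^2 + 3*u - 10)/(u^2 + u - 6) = (u + 5)/(u + 3)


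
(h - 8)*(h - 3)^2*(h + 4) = h^4 - 10*h^3 + h^2 + 156*h - 288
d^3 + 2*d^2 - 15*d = d*(d - 3)*(d + 5)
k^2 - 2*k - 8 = (k - 4)*(k + 2)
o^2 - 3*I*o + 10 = (o - 5*I)*(o + 2*I)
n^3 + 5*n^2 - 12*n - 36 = (n - 3)*(n + 2)*(n + 6)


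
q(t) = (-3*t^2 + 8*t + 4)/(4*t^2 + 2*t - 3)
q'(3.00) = -0.27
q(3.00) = 0.03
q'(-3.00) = -0.46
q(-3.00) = -1.74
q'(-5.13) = -0.11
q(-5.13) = -1.26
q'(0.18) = -5.67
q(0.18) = -2.13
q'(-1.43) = -16.67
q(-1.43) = -5.85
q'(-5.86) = -0.08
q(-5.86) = -1.19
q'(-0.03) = -3.38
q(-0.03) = -1.23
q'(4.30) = -0.13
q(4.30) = -0.21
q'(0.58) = -216.43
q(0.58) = -15.43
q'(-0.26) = -2.93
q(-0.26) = -0.53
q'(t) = (8 - 6*t)/(4*t^2 + 2*t - 3) + (-8*t - 2)*(-3*t^2 + 8*t + 4)/(4*t^2 + 2*t - 3)^2 = 2*(-19*t^2 - 7*t - 16)/(16*t^4 + 16*t^3 - 20*t^2 - 12*t + 9)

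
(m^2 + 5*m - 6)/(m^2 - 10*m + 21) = (m^2 + 5*m - 6)/(m^2 - 10*m + 21)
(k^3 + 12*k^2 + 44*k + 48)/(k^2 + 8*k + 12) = k + 4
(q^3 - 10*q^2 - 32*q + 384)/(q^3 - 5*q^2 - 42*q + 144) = (q - 8)/(q - 3)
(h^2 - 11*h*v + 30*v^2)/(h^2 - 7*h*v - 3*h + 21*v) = (h^2 - 11*h*v + 30*v^2)/(h^2 - 7*h*v - 3*h + 21*v)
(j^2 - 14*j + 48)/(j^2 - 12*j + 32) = (j - 6)/(j - 4)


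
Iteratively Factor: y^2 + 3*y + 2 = (y + 2)*(y + 1)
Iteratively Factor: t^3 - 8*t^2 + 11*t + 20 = (t - 4)*(t^2 - 4*t - 5) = (t - 4)*(t + 1)*(t - 5)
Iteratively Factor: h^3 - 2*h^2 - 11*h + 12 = (h + 3)*(h^2 - 5*h + 4) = (h - 4)*(h + 3)*(h - 1)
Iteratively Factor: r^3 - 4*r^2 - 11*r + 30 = (r - 2)*(r^2 - 2*r - 15) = (r - 5)*(r - 2)*(r + 3)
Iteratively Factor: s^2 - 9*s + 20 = (s - 4)*(s - 5)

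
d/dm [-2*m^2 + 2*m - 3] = 2 - 4*m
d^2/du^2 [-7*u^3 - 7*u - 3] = -42*u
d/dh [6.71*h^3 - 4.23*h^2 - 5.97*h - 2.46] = 20.13*h^2 - 8.46*h - 5.97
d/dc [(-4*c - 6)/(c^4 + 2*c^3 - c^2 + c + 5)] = 2*(-2*c^4 - 4*c^3 + 2*c^2 - 2*c + (2*c + 3)*(4*c^3 + 6*c^2 - 2*c + 1) - 10)/(c^4 + 2*c^3 - c^2 + c + 5)^2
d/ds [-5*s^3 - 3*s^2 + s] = -15*s^2 - 6*s + 1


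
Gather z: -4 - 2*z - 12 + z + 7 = -z - 9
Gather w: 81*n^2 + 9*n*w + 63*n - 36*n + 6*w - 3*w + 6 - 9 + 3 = 81*n^2 + 27*n + w*(9*n + 3)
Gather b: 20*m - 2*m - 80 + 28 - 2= 18*m - 54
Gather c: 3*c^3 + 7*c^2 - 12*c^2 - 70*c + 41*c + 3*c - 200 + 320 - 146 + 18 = 3*c^3 - 5*c^2 - 26*c - 8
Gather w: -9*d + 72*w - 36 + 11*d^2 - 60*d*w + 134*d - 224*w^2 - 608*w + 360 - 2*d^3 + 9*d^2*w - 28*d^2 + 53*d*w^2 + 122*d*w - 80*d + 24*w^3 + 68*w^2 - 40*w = -2*d^3 - 17*d^2 + 45*d + 24*w^3 + w^2*(53*d - 156) + w*(9*d^2 + 62*d - 576) + 324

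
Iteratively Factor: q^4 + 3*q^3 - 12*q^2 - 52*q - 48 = (q + 2)*(q^3 + q^2 - 14*q - 24) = (q - 4)*(q + 2)*(q^2 + 5*q + 6) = (q - 4)*(q + 2)^2*(q + 3)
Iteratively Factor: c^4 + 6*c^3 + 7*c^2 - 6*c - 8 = (c - 1)*(c^3 + 7*c^2 + 14*c + 8) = (c - 1)*(c + 2)*(c^2 + 5*c + 4) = (c - 1)*(c + 2)*(c + 4)*(c + 1)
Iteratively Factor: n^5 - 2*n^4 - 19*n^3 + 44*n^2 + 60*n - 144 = (n + 4)*(n^4 - 6*n^3 + 5*n^2 + 24*n - 36) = (n - 2)*(n + 4)*(n^3 - 4*n^2 - 3*n + 18) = (n - 3)*(n - 2)*(n + 4)*(n^2 - n - 6) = (n - 3)*(n - 2)*(n + 2)*(n + 4)*(n - 3)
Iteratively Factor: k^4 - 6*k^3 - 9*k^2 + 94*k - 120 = (k + 4)*(k^3 - 10*k^2 + 31*k - 30) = (k - 3)*(k + 4)*(k^2 - 7*k + 10) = (k - 5)*(k - 3)*(k + 4)*(k - 2)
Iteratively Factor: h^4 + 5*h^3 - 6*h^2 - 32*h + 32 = (h + 4)*(h^3 + h^2 - 10*h + 8) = (h - 2)*(h + 4)*(h^2 + 3*h - 4) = (h - 2)*(h - 1)*(h + 4)*(h + 4)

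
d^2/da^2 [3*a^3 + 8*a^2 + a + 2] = 18*a + 16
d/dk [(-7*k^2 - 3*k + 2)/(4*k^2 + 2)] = (6*k^2 - 22*k - 3)/(2*(4*k^4 + 4*k^2 + 1))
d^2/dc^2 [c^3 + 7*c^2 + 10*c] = 6*c + 14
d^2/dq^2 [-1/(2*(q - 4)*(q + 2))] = (-(q - 4)^2 - (q - 4)*(q + 2) - (q + 2)^2)/((q - 4)^3*(q + 2)^3)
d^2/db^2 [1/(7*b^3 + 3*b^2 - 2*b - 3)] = 2*(-3*(7*b + 1)*(7*b^3 + 3*b^2 - 2*b - 3) + (21*b^2 + 6*b - 2)^2)/(7*b^3 + 3*b^2 - 2*b - 3)^3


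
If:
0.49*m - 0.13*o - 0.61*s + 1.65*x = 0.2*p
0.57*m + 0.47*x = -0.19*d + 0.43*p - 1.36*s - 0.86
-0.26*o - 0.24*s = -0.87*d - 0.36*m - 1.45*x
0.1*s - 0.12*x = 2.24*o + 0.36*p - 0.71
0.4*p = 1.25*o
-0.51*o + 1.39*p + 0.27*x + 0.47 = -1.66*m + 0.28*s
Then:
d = -0.10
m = -0.81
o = 0.20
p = 0.61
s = -0.18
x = 0.26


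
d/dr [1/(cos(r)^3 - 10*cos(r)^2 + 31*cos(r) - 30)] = (3*cos(r)^2 - 20*cos(r) + 31)*sin(r)/(cos(r)^3 - 10*cos(r)^2 + 31*cos(r) - 30)^2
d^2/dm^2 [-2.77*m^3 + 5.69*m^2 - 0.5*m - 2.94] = 11.38 - 16.62*m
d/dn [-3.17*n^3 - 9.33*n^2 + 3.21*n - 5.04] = -9.51*n^2 - 18.66*n + 3.21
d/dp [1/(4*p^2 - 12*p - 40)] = (3 - 2*p)/(4*(-p^2 + 3*p + 10)^2)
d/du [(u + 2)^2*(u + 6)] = (u + 2)*(3*u + 14)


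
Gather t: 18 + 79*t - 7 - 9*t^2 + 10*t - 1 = -9*t^2 + 89*t + 10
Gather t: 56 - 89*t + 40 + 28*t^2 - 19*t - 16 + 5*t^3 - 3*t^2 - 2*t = 5*t^3 + 25*t^2 - 110*t + 80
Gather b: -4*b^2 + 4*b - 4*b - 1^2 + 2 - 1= -4*b^2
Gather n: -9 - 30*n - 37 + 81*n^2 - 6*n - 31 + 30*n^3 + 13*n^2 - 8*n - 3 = 30*n^3 + 94*n^2 - 44*n - 80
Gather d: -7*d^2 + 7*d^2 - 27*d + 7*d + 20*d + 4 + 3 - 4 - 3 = 0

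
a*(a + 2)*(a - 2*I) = a^3 + 2*a^2 - 2*I*a^2 - 4*I*a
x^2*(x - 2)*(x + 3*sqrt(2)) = x^4 - 2*x^3 + 3*sqrt(2)*x^3 - 6*sqrt(2)*x^2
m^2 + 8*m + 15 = (m + 3)*(m + 5)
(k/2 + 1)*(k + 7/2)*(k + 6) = k^3/2 + 23*k^2/4 + 20*k + 21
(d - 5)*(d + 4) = d^2 - d - 20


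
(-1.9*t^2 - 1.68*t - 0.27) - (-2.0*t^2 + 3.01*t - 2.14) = 0.1*t^2 - 4.69*t + 1.87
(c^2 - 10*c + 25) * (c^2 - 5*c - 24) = c^4 - 15*c^3 + 51*c^2 + 115*c - 600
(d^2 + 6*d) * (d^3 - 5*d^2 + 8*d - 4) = d^5 + d^4 - 22*d^3 + 44*d^2 - 24*d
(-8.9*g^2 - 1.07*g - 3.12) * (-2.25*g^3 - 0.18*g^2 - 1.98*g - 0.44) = 20.025*g^5 + 4.0095*g^4 + 24.8346*g^3 + 6.5962*g^2 + 6.6484*g + 1.3728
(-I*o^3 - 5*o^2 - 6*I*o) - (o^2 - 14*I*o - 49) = -I*o^3 - 6*o^2 + 8*I*o + 49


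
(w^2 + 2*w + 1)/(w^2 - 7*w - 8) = (w + 1)/(w - 8)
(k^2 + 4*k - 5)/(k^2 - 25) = (k - 1)/(k - 5)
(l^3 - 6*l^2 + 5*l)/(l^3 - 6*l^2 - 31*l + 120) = l*(l^2 - 6*l + 5)/(l^3 - 6*l^2 - 31*l + 120)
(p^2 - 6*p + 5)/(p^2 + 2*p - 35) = (p - 1)/(p + 7)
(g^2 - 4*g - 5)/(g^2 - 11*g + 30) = (g + 1)/(g - 6)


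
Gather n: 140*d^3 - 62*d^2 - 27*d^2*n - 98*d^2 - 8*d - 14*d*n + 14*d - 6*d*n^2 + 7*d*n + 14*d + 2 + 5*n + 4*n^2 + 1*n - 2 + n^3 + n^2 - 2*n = 140*d^3 - 160*d^2 + 20*d + n^3 + n^2*(5 - 6*d) + n*(-27*d^2 - 7*d + 4)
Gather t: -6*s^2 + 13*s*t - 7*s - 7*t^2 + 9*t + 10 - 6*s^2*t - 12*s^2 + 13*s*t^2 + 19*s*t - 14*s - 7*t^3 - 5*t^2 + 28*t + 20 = -18*s^2 - 21*s - 7*t^3 + t^2*(13*s - 12) + t*(-6*s^2 + 32*s + 37) + 30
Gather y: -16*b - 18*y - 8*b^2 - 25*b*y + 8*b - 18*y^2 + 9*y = -8*b^2 - 8*b - 18*y^2 + y*(-25*b - 9)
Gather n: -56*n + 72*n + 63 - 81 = 16*n - 18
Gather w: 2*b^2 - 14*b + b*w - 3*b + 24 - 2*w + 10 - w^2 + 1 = 2*b^2 - 17*b - w^2 + w*(b - 2) + 35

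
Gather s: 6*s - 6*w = 6*s - 6*w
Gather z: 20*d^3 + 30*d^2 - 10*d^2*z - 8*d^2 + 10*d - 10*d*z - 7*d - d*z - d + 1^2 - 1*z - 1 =20*d^3 + 22*d^2 + 2*d + z*(-10*d^2 - 11*d - 1)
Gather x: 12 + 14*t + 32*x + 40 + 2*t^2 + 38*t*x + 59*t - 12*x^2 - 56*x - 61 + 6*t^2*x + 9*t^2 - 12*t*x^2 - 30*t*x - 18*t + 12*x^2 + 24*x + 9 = 11*t^2 - 12*t*x^2 + 55*t + x*(6*t^2 + 8*t)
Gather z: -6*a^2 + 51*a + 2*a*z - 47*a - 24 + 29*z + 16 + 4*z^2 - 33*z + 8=-6*a^2 + 4*a + 4*z^2 + z*(2*a - 4)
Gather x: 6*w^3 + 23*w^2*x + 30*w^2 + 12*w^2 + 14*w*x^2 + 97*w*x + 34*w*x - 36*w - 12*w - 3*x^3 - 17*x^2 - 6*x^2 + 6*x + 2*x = 6*w^3 + 42*w^2 - 48*w - 3*x^3 + x^2*(14*w - 23) + x*(23*w^2 + 131*w + 8)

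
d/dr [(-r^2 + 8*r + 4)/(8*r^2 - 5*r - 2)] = (-59*r^2 - 60*r + 4)/(64*r^4 - 80*r^3 - 7*r^2 + 20*r + 4)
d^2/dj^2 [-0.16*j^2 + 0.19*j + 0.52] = -0.320000000000000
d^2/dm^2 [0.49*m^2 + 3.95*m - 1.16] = 0.980000000000000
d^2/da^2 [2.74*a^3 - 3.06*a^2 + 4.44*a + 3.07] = 16.44*a - 6.12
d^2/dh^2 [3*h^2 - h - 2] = 6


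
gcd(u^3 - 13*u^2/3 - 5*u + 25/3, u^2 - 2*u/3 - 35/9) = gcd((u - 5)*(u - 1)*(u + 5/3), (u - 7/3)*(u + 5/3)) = u + 5/3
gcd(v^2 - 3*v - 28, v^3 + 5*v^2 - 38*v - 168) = v + 4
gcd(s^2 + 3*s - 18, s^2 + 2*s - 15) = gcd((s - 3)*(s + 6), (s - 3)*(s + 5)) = s - 3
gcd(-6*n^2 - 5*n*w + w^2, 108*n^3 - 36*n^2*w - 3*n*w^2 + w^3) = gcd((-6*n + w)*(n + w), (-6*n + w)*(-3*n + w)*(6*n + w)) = -6*n + w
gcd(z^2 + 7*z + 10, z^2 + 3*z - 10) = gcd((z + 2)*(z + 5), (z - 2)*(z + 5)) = z + 5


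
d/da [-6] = 0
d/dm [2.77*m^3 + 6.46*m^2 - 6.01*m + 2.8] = 8.31*m^2 + 12.92*m - 6.01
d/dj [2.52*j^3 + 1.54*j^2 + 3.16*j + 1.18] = 7.56*j^2 + 3.08*j + 3.16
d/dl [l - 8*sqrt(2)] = 1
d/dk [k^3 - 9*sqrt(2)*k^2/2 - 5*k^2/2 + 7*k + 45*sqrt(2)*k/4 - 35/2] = 3*k^2 - 9*sqrt(2)*k - 5*k + 7 + 45*sqrt(2)/4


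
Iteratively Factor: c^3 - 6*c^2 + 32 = (c - 4)*(c^2 - 2*c - 8) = (c - 4)^2*(c + 2)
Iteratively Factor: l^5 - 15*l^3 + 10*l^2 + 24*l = (l - 2)*(l^4 + 2*l^3 - 11*l^2 - 12*l) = l*(l - 2)*(l^3 + 2*l^2 - 11*l - 12) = l*(l - 3)*(l - 2)*(l^2 + 5*l + 4) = l*(l - 3)*(l - 2)*(l + 1)*(l + 4)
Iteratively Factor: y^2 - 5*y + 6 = (y - 2)*(y - 3)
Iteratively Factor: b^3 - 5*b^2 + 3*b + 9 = (b - 3)*(b^2 - 2*b - 3) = (b - 3)*(b + 1)*(b - 3)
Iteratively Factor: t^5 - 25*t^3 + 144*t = (t)*(t^4 - 25*t^2 + 144) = t*(t + 3)*(t^3 - 3*t^2 - 16*t + 48) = t*(t - 3)*(t + 3)*(t^2 - 16) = t*(t - 3)*(t + 3)*(t + 4)*(t - 4)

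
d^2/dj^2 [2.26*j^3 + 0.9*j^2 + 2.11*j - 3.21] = 13.56*j + 1.8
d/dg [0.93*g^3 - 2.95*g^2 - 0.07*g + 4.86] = 2.79*g^2 - 5.9*g - 0.07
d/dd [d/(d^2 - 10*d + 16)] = (16 - d^2)/(d^4 - 20*d^3 + 132*d^2 - 320*d + 256)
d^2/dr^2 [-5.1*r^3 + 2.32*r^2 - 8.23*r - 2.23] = 4.64 - 30.6*r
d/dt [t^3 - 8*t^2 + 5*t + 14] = 3*t^2 - 16*t + 5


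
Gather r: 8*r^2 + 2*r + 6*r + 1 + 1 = 8*r^2 + 8*r + 2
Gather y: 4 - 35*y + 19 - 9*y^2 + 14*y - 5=-9*y^2 - 21*y + 18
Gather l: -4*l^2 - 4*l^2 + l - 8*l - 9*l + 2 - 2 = -8*l^2 - 16*l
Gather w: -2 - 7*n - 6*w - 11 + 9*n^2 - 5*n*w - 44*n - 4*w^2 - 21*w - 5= 9*n^2 - 51*n - 4*w^2 + w*(-5*n - 27) - 18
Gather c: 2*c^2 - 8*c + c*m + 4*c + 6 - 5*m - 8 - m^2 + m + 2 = 2*c^2 + c*(m - 4) - m^2 - 4*m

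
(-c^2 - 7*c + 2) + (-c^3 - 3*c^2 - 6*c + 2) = -c^3 - 4*c^2 - 13*c + 4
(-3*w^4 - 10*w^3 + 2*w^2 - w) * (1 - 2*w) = 6*w^5 + 17*w^4 - 14*w^3 + 4*w^2 - w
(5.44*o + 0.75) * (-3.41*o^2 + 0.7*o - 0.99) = -18.5504*o^3 + 1.2505*o^2 - 4.8606*o - 0.7425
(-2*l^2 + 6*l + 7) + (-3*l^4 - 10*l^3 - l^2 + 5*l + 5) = -3*l^4 - 10*l^3 - 3*l^2 + 11*l + 12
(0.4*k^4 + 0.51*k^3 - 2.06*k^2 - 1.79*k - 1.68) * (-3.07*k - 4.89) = -1.228*k^5 - 3.5217*k^4 + 3.8303*k^3 + 15.5687*k^2 + 13.9107*k + 8.2152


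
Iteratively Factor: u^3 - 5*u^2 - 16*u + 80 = (u - 4)*(u^2 - u - 20) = (u - 5)*(u - 4)*(u + 4)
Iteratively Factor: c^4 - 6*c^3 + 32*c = (c)*(c^3 - 6*c^2 + 32) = c*(c - 4)*(c^2 - 2*c - 8) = c*(c - 4)^2*(c + 2)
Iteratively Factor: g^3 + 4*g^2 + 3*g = (g + 3)*(g^2 + g) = (g + 1)*(g + 3)*(g)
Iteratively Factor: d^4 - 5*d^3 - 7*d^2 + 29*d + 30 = (d + 2)*(d^3 - 7*d^2 + 7*d + 15) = (d - 5)*(d + 2)*(d^2 - 2*d - 3) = (d - 5)*(d - 3)*(d + 2)*(d + 1)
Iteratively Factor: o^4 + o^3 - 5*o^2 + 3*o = (o - 1)*(o^3 + 2*o^2 - 3*o) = (o - 1)^2*(o^2 + 3*o) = o*(o - 1)^2*(o + 3)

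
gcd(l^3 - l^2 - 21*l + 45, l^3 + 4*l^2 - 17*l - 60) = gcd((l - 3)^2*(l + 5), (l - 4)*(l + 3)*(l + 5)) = l + 5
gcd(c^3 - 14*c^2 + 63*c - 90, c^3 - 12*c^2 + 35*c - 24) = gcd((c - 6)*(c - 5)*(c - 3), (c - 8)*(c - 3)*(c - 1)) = c - 3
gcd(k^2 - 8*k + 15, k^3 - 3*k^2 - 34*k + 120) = k - 5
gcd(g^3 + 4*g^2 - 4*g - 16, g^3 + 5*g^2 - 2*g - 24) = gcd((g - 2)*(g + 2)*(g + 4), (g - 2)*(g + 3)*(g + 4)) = g^2 + 2*g - 8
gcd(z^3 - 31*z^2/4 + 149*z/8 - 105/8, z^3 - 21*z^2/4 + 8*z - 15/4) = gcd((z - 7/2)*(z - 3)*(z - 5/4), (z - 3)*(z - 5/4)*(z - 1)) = z^2 - 17*z/4 + 15/4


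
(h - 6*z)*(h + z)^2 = h^3 - 4*h^2*z - 11*h*z^2 - 6*z^3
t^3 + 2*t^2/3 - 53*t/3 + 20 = (t - 3)*(t - 4/3)*(t + 5)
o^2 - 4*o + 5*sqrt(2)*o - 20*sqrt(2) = (o - 4)*(o + 5*sqrt(2))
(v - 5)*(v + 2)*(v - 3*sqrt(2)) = v^3 - 3*sqrt(2)*v^2 - 3*v^2 - 10*v + 9*sqrt(2)*v + 30*sqrt(2)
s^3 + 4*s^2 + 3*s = s*(s + 1)*(s + 3)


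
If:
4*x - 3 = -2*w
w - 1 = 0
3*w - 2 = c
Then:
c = 1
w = 1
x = 1/4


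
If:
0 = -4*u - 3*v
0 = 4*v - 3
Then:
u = -9/16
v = 3/4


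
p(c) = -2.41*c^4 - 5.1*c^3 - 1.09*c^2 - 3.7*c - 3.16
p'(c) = -9.64*c^3 - 15.3*c^2 - 2.18*c - 3.7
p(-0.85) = 1.07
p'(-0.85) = -6.98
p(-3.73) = -206.36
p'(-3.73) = 291.83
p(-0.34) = -1.86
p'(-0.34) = -4.35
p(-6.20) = -2367.74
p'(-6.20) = 1719.17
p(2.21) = -129.20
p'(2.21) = -187.30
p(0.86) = -11.71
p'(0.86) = -23.02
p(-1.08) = 2.71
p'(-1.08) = -7.05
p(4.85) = -1962.05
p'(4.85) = -1473.94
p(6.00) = -4289.56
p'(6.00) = -2649.82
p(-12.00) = -41276.68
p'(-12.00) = 14477.18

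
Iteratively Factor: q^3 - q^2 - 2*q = (q - 2)*(q^2 + q) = (q - 2)*(q + 1)*(q)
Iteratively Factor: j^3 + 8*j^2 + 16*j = (j + 4)*(j^2 + 4*j) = j*(j + 4)*(j + 4)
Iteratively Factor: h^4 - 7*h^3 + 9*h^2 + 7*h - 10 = (h + 1)*(h^3 - 8*h^2 + 17*h - 10) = (h - 2)*(h + 1)*(h^2 - 6*h + 5) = (h - 2)*(h - 1)*(h + 1)*(h - 5)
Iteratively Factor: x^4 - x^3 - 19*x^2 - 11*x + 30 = (x - 5)*(x^3 + 4*x^2 + x - 6) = (x - 5)*(x + 3)*(x^2 + x - 2) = (x - 5)*(x + 2)*(x + 3)*(x - 1)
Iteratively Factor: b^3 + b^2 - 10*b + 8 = (b - 1)*(b^2 + 2*b - 8) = (b - 1)*(b + 4)*(b - 2)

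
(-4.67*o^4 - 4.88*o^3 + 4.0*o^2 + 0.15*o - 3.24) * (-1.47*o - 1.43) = 6.8649*o^5 + 13.8517*o^4 + 1.0984*o^3 - 5.9405*o^2 + 4.5483*o + 4.6332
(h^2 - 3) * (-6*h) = -6*h^3 + 18*h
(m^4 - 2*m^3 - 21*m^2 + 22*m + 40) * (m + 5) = m^5 + 3*m^4 - 31*m^3 - 83*m^2 + 150*m + 200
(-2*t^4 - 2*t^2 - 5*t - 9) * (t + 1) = -2*t^5 - 2*t^4 - 2*t^3 - 7*t^2 - 14*t - 9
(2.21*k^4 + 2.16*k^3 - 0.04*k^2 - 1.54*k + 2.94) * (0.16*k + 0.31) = 0.3536*k^5 + 1.0307*k^4 + 0.6632*k^3 - 0.2588*k^2 - 0.00700000000000001*k + 0.9114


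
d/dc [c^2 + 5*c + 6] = 2*c + 5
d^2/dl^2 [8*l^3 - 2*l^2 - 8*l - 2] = 48*l - 4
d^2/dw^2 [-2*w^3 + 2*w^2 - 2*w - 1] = 4 - 12*w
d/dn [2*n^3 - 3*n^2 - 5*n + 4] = 6*n^2 - 6*n - 5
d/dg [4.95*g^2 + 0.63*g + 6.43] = 9.9*g + 0.63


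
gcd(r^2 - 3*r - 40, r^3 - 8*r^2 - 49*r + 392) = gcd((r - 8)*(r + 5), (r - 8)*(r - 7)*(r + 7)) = r - 8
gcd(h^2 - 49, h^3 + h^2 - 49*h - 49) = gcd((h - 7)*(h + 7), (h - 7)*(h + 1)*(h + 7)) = h^2 - 49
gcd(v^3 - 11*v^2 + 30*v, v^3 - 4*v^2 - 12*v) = v^2 - 6*v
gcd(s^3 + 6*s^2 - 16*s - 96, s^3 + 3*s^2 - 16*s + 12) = s + 6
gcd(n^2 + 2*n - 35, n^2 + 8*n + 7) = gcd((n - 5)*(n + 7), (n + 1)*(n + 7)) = n + 7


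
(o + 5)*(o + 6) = o^2 + 11*o + 30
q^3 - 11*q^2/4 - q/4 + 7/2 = (q - 2)*(q - 7/4)*(q + 1)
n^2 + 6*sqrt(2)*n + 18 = (n + 3*sqrt(2))^2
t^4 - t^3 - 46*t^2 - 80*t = t*(t - 8)*(t + 2)*(t + 5)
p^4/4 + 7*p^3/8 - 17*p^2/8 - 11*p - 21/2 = (p/4 + 1/2)*(p - 7/2)*(p + 2)*(p + 3)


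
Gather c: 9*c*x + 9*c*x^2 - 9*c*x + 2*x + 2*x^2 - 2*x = 9*c*x^2 + 2*x^2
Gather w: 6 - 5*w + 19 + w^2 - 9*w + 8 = w^2 - 14*w + 33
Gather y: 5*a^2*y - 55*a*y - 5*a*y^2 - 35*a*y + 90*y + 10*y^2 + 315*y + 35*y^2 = y^2*(45 - 5*a) + y*(5*a^2 - 90*a + 405)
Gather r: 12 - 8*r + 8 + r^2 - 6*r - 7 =r^2 - 14*r + 13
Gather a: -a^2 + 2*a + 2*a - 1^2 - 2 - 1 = -a^2 + 4*a - 4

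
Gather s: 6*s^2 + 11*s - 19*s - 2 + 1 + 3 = 6*s^2 - 8*s + 2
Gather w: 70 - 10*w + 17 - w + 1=88 - 11*w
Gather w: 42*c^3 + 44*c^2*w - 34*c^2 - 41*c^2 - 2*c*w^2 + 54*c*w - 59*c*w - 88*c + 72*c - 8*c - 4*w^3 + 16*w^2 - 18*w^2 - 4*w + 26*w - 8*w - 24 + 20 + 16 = 42*c^3 - 75*c^2 - 24*c - 4*w^3 + w^2*(-2*c - 2) + w*(44*c^2 - 5*c + 14) + 12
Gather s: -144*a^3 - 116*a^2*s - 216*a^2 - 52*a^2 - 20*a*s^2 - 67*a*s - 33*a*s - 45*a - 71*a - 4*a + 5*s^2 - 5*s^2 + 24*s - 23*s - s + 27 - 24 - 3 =-144*a^3 - 268*a^2 - 20*a*s^2 - 120*a + s*(-116*a^2 - 100*a)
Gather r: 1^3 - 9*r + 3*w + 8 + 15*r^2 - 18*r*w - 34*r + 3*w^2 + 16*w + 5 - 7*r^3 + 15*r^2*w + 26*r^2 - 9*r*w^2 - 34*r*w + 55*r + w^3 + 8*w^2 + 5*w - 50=-7*r^3 + r^2*(15*w + 41) + r*(-9*w^2 - 52*w + 12) + w^3 + 11*w^2 + 24*w - 36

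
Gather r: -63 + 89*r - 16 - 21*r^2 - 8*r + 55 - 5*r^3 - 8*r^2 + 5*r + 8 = -5*r^3 - 29*r^2 + 86*r - 16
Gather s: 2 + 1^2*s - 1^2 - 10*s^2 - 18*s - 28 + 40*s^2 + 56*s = 30*s^2 + 39*s - 27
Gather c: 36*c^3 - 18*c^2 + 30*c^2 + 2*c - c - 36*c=36*c^3 + 12*c^2 - 35*c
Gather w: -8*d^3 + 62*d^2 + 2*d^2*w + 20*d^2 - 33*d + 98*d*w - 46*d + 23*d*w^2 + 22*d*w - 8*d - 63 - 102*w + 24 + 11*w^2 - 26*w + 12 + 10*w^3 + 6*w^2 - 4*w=-8*d^3 + 82*d^2 - 87*d + 10*w^3 + w^2*(23*d + 17) + w*(2*d^2 + 120*d - 132) - 27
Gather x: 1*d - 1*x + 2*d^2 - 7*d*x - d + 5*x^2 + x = 2*d^2 - 7*d*x + 5*x^2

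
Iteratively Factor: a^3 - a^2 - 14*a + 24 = (a + 4)*(a^2 - 5*a + 6) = (a - 3)*(a + 4)*(a - 2)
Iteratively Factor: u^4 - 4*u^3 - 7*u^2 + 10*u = (u)*(u^3 - 4*u^2 - 7*u + 10) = u*(u - 5)*(u^2 + u - 2) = u*(u - 5)*(u + 2)*(u - 1)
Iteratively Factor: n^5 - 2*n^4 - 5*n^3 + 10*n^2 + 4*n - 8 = (n - 2)*(n^4 - 5*n^2 + 4) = (n - 2)*(n + 1)*(n^3 - n^2 - 4*n + 4) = (n - 2)*(n + 1)*(n + 2)*(n^2 - 3*n + 2) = (n - 2)^2*(n + 1)*(n + 2)*(n - 1)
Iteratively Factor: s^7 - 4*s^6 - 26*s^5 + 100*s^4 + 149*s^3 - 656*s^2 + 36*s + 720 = (s - 3)*(s^6 - s^5 - 29*s^4 + 13*s^3 + 188*s^2 - 92*s - 240) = (s - 3)*(s - 2)*(s^5 + s^4 - 27*s^3 - 41*s^2 + 106*s + 120) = (s - 3)*(s - 2)^2*(s^4 + 3*s^3 - 21*s^2 - 83*s - 60) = (s - 3)*(s - 2)^2*(s + 4)*(s^3 - s^2 - 17*s - 15) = (s - 3)*(s - 2)^2*(s + 3)*(s + 4)*(s^2 - 4*s - 5) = (s - 5)*(s - 3)*(s - 2)^2*(s + 3)*(s + 4)*(s + 1)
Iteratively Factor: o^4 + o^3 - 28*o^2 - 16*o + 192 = (o + 4)*(o^3 - 3*o^2 - 16*o + 48) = (o + 4)^2*(o^2 - 7*o + 12) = (o - 3)*(o + 4)^2*(o - 4)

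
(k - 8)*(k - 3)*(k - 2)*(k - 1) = k^4 - 14*k^3 + 59*k^2 - 94*k + 48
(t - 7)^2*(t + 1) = t^3 - 13*t^2 + 35*t + 49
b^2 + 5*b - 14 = (b - 2)*(b + 7)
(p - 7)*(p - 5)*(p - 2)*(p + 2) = p^4 - 12*p^3 + 31*p^2 + 48*p - 140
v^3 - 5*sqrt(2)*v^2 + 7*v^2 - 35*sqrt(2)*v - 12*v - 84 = (v + 7)*(v - 6*sqrt(2))*(v + sqrt(2))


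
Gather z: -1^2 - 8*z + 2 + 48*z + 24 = 40*z + 25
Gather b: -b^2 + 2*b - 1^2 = -b^2 + 2*b - 1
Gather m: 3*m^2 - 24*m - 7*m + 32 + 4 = 3*m^2 - 31*m + 36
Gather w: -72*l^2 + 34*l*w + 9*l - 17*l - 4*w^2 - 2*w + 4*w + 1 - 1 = -72*l^2 - 8*l - 4*w^2 + w*(34*l + 2)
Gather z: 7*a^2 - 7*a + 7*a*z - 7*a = 7*a^2 + 7*a*z - 14*a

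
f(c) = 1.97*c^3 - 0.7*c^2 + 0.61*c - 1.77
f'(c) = 5.91*c^2 - 1.4*c + 0.61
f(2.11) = 14.91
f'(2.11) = 23.97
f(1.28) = 2.00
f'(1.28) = 8.50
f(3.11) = 52.61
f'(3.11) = 53.42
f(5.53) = 313.35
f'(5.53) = 173.60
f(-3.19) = -74.79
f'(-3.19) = 65.22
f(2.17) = 16.39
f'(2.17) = 25.40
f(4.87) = 212.14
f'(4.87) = 133.96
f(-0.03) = -1.79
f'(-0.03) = 0.66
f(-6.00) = -456.15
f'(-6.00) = 221.77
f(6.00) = 402.21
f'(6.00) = 204.97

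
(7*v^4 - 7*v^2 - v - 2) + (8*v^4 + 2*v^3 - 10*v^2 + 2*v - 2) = 15*v^4 + 2*v^3 - 17*v^2 + v - 4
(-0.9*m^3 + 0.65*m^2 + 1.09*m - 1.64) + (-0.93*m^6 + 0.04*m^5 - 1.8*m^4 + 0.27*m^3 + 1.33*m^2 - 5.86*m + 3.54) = -0.93*m^6 + 0.04*m^5 - 1.8*m^4 - 0.63*m^3 + 1.98*m^2 - 4.77*m + 1.9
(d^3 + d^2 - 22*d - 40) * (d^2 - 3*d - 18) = d^5 - 2*d^4 - 43*d^3 + 8*d^2 + 516*d + 720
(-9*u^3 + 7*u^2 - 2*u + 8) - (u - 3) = -9*u^3 + 7*u^2 - 3*u + 11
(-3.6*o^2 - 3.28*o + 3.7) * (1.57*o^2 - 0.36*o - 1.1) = -5.652*o^4 - 3.8536*o^3 + 10.9498*o^2 + 2.276*o - 4.07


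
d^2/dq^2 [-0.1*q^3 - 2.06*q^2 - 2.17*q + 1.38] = -0.6*q - 4.12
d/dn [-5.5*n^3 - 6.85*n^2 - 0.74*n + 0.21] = -16.5*n^2 - 13.7*n - 0.74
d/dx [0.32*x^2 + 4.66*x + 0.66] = 0.64*x + 4.66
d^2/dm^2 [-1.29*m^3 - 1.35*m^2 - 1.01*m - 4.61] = -7.74*m - 2.7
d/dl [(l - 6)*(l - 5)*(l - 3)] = 3*l^2 - 28*l + 63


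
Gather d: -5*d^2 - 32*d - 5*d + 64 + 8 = -5*d^2 - 37*d + 72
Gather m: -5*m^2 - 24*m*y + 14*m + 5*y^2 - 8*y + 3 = -5*m^2 + m*(14 - 24*y) + 5*y^2 - 8*y + 3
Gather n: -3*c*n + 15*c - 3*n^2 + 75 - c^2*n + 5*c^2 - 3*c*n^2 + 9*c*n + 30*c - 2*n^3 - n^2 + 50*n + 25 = 5*c^2 + 45*c - 2*n^3 + n^2*(-3*c - 4) + n*(-c^2 + 6*c + 50) + 100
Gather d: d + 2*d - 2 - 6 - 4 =3*d - 12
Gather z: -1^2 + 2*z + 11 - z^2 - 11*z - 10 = -z^2 - 9*z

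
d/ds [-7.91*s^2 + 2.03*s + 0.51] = 2.03 - 15.82*s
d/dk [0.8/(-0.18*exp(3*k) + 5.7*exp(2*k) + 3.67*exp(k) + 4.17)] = (0.432*exp(2*k) - 9.12*exp(k) - 2.936)*exp(k)/(-0.18*exp(3*k) + 5.7*exp(2*k) + 3.67*exp(k) + 4.17)^2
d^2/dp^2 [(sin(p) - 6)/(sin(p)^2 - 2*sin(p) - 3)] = (-sin(p)^4 + 23*sin(p)^3 - 75*sin(p)^2 + 141*sin(p) - 96)/((sin(p) - 3)^3*(sin(p) + 1)^2)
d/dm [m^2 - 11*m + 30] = 2*m - 11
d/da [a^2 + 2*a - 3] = 2*a + 2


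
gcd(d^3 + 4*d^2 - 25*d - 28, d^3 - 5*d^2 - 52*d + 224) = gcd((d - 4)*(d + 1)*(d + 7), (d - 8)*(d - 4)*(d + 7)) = d^2 + 3*d - 28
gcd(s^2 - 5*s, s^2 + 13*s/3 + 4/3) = 1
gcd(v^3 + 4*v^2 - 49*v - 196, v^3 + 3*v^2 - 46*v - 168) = v^2 - 3*v - 28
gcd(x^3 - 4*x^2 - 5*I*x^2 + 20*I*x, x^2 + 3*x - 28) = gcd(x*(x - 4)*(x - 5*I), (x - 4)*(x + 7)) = x - 4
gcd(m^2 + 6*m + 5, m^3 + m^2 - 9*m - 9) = m + 1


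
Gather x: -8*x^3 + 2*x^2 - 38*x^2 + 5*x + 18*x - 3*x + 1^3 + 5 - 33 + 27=-8*x^3 - 36*x^2 + 20*x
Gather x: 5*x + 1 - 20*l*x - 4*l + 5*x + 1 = -4*l + x*(10 - 20*l) + 2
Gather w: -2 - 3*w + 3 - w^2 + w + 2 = -w^2 - 2*w + 3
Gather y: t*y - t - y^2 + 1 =t*y - t - y^2 + 1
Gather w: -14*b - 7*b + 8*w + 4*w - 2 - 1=-21*b + 12*w - 3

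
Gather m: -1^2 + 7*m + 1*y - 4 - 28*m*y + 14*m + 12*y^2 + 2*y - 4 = m*(21 - 28*y) + 12*y^2 + 3*y - 9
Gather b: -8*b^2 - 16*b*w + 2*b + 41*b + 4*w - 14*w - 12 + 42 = -8*b^2 + b*(43 - 16*w) - 10*w + 30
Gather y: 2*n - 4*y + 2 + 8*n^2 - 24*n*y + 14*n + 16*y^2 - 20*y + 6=8*n^2 + 16*n + 16*y^2 + y*(-24*n - 24) + 8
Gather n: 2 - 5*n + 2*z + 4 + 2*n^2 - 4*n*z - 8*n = 2*n^2 + n*(-4*z - 13) + 2*z + 6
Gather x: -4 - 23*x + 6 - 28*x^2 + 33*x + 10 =-28*x^2 + 10*x + 12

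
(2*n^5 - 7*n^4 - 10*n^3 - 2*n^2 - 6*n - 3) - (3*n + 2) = 2*n^5 - 7*n^4 - 10*n^3 - 2*n^2 - 9*n - 5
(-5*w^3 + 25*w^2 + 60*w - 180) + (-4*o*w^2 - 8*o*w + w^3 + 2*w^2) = -4*o*w^2 - 8*o*w - 4*w^3 + 27*w^2 + 60*w - 180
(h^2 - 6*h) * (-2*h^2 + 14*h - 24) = -2*h^4 + 26*h^3 - 108*h^2 + 144*h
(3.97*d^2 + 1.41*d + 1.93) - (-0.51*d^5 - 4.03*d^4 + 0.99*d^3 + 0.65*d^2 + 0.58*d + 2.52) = 0.51*d^5 + 4.03*d^4 - 0.99*d^3 + 3.32*d^2 + 0.83*d - 0.59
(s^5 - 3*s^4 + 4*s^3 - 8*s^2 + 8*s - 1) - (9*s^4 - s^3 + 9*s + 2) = s^5 - 12*s^4 + 5*s^3 - 8*s^2 - s - 3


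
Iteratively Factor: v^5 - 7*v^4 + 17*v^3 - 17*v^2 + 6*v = (v - 1)*(v^4 - 6*v^3 + 11*v^2 - 6*v) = (v - 3)*(v - 1)*(v^3 - 3*v^2 + 2*v) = (v - 3)*(v - 1)^2*(v^2 - 2*v) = v*(v - 3)*(v - 1)^2*(v - 2)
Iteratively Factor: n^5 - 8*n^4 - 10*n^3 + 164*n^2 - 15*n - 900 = (n - 5)*(n^4 - 3*n^3 - 25*n^2 + 39*n + 180) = (n - 5)*(n - 4)*(n^3 + n^2 - 21*n - 45) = (n - 5)^2*(n - 4)*(n^2 + 6*n + 9) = (n - 5)^2*(n - 4)*(n + 3)*(n + 3)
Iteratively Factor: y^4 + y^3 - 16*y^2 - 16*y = (y + 1)*(y^3 - 16*y) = y*(y + 1)*(y^2 - 16) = y*(y - 4)*(y + 1)*(y + 4)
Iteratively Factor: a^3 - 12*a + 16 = (a + 4)*(a^2 - 4*a + 4) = (a - 2)*(a + 4)*(a - 2)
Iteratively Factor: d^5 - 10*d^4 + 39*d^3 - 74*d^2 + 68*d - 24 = (d - 1)*(d^4 - 9*d^3 + 30*d^2 - 44*d + 24) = (d - 2)*(d - 1)*(d^3 - 7*d^2 + 16*d - 12) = (d - 2)^2*(d - 1)*(d^2 - 5*d + 6) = (d - 3)*(d - 2)^2*(d - 1)*(d - 2)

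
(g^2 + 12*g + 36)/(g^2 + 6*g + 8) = (g^2 + 12*g + 36)/(g^2 + 6*g + 8)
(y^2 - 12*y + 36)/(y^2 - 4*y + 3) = (y^2 - 12*y + 36)/(y^2 - 4*y + 3)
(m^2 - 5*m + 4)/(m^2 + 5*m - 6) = (m - 4)/(m + 6)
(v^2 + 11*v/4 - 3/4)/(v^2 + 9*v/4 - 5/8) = 2*(v + 3)/(2*v + 5)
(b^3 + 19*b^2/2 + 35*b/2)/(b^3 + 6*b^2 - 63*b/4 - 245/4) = 2*b/(2*b - 7)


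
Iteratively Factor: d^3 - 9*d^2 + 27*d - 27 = (d - 3)*(d^2 - 6*d + 9) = (d - 3)^2*(d - 3)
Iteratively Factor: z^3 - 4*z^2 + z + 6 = (z - 3)*(z^2 - z - 2) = (z - 3)*(z + 1)*(z - 2)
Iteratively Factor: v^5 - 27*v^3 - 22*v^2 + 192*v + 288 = (v + 3)*(v^4 - 3*v^3 - 18*v^2 + 32*v + 96) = (v + 2)*(v + 3)*(v^3 - 5*v^2 - 8*v + 48) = (v - 4)*(v + 2)*(v + 3)*(v^2 - v - 12) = (v - 4)^2*(v + 2)*(v + 3)*(v + 3)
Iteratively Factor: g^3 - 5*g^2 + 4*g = (g)*(g^2 - 5*g + 4) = g*(g - 4)*(g - 1)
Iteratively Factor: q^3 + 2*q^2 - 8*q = (q)*(q^2 + 2*q - 8) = q*(q - 2)*(q + 4)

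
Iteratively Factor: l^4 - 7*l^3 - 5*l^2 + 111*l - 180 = (l - 3)*(l^3 - 4*l^2 - 17*l + 60) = (l - 3)*(l + 4)*(l^2 - 8*l + 15) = (l - 5)*(l - 3)*(l + 4)*(l - 3)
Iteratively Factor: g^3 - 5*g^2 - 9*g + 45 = (g - 5)*(g^2 - 9) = (g - 5)*(g + 3)*(g - 3)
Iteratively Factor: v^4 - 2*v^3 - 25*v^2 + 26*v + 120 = (v + 2)*(v^3 - 4*v^2 - 17*v + 60) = (v + 2)*(v + 4)*(v^2 - 8*v + 15) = (v - 5)*(v + 2)*(v + 4)*(v - 3)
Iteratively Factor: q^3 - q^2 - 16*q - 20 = (q + 2)*(q^2 - 3*q - 10) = (q + 2)^2*(q - 5)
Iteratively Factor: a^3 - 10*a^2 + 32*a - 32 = (a - 2)*(a^2 - 8*a + 16) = (a - 4)*(a - 2)*(a - 4)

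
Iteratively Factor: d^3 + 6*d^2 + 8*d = (d)*(d^2 + 6*d + 8) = d*(d + 2)*(d + 4)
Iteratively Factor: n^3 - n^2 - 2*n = (n - 2)*(n^2 + n) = (n - 2)*(n + 1)*(n)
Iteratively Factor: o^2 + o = (o + 1)*(o)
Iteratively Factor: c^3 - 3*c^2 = (c - 3)*(c^2) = c*(c - 3)*(c)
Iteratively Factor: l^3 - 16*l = (l + 4)*(l^2 - 4*l) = (l - 4)*(l + 4)*(l)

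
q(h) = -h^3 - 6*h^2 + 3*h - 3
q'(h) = -3*h^2 - 12*h + 3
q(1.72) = -20.68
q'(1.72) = -26.52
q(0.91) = -5.99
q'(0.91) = -10.40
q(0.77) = -4.70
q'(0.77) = -8.02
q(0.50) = -3.12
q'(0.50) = -3.75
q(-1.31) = -14.98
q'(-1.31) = 13.57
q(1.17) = -9.31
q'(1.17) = -15.15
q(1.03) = -7.37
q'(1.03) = -12.54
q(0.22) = -2.64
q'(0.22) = 0.21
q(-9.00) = 213.00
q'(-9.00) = -132.00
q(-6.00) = -21.00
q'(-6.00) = -33.00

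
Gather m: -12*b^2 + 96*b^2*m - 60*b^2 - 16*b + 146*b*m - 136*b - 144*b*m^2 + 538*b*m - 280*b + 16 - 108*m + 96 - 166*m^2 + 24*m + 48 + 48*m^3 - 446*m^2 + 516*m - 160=-72*b^2 - 432*b + 48*m^3 + m^2*(-144*b - 612) + m*(96*b^2 + 684*b + 432)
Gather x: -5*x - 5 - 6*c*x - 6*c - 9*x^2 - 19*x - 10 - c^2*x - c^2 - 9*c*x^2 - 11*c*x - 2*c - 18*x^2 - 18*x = -c^2 - 8*c + x^2*(-9*c - 27) + x*(-c^2 - 17*c - 42) - 15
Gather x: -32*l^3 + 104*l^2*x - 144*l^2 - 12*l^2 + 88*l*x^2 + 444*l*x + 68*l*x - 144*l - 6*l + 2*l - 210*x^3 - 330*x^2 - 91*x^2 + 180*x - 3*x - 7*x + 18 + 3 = -32*l^3 - 156*l^2 - 148*l - 210*x^3 + x^2*(88*l - 421) + x*(104*l^2 + 512*l + 170) + 21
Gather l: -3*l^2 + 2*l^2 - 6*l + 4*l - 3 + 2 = -l^2 - 2*l - 1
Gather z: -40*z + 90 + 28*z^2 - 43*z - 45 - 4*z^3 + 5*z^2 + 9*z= -4*z^3 + 33*z^2 - 74*z + 45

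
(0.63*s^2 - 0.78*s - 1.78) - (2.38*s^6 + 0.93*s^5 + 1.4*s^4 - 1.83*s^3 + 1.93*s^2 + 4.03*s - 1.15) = -2.38*s^6 - 0.93*s^5 - 1.4*s^4 + 1.83*s^3 - 1.3*s^2 - 4.81*s - 0.63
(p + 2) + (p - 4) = 2*p - 2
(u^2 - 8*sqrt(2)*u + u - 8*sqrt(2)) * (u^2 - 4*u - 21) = u^4 - 8*sqrt(2)*u^3 - 3*u^3 - 25*u^2 + 24*sqrt(2)*u^2 - 21*u + 200*sqrt(2)*u + 168*sqrt(2)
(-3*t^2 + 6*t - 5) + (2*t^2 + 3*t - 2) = -t^2 + 9*t - 7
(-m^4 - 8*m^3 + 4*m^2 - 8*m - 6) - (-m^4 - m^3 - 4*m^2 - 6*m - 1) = -7*m^3 + 8*m^2 - 2*m - 5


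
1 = 1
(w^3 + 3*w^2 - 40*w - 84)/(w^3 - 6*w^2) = 1 + 9/w + 14/w^2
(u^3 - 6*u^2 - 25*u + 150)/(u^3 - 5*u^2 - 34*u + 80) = (u^2 - 11*u + 30)/(u^2 - 10*u + 16)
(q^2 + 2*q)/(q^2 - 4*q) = (q + 2)/(q - 4)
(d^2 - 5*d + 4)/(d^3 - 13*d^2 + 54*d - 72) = (d - 1)/(d^2 - 9*d + 18)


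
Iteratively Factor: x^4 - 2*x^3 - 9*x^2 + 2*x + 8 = (x + 2)*(x^3 - 4*x^2 - x + 4) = (x - 1)*(x + 2)*(x^2 - 3*x - 4) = (x - 4)*(x - 1)*(x + 2)*(x + 1)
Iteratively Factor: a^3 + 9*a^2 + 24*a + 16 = (a + 4)*(a^2 + 5*a + 4) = (a + 1)*(a + 4)*(a + 4)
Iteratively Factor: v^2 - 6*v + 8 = (v - 2)*(v - 4)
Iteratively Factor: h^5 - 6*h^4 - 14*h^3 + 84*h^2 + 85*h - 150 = (h + 3)*(h^4 - 9*h^3 + 13*h^2 + 45*h - 50) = (h - 5)*(h + 3)*(h^3 - 4*h^2 - 7*h + 10) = (h - 5)*(h + 2)*(h + 3)*(h^2 - 6*h + 5) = (h - 5)^2*(h + 2)*(h + 3)*(h - 1)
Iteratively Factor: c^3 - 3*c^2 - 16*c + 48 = (c - 4)*(c^2 + c - 12) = (c - 4)*(c + 4)*(c - 3)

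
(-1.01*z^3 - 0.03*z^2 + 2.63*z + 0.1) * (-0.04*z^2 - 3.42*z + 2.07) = 0.0404*z^5 + 3.4554*z^4 - 2.0933*z^3 - 9.0607*z^2 + 5.1021*z + 0.207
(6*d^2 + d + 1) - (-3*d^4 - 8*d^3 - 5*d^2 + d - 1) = 3*d^4 + 8*d^3 + 11*d^2 + 2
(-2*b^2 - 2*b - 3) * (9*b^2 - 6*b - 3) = -18*b^4 - 6*b^3 - 9*b^2 + 24*b + 9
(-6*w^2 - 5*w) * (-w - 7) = 6*w^3 + 47*w^2 + 35*w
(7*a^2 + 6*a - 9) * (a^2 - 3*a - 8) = 7*a^4 - 15*a^3 - 83*a^2 - 21*a + 72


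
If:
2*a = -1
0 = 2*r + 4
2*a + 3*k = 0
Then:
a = -1/2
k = 1/3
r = -2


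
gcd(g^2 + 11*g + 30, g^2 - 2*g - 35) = g + 5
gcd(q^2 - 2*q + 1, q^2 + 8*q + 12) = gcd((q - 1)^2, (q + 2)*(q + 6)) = 1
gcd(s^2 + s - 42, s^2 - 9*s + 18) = s - 6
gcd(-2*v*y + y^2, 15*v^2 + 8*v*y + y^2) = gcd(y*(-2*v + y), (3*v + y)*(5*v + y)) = 1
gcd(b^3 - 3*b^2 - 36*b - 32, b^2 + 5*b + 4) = b^2 + 5*b + 4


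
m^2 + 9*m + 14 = (m + 2)*(m + 7)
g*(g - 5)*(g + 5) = g^3 - 25*g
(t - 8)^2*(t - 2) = t^3 - 18*t^2 + 96*t - 128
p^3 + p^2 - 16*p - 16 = (p - 4)*(p + 1)*(p + 4)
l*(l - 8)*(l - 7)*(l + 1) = l^4 - 14*l^3 + 41*l^2 + 56*l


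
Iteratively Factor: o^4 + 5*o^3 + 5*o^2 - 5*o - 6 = (o - 1)*(o^3 + 6*o^2 + 11*o + 6) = (o - 1)*(o + 3)*(o^2 + 3*o + 2) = (o - 1)*(o + 1)*(o + 3)*(o + 2)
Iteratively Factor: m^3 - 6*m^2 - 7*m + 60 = (m + 3)*(m^2 - 9*m + 20) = (m - 5)*(m + 3)*(m - 4)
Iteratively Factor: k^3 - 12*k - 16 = (k + 2)*(k^2 - 2*k - 8) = (k + 2)^2*(k - 4)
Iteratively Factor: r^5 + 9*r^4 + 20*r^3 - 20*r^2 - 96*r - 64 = (r + 1)*(r^4 + 8*r^3 + 12*r^2 - 32*r - 64) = (r + 1)*(r + 4)*(r^3 + 4*r^2 - 4*r - 16) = (r + 1)*(r + 2)*(r + 4)*(r^2 + 2*r - 8) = (r + 1)*(r + 2)*(r + 4)^2*(r - 2)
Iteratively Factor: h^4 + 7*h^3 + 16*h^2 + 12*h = (h)*(h^3 + 7*h^2 + 16*h + 12) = h*(h + 2)*(h^2 + 5*h + 6) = h*(h + 2)*(h + 3)*(h + 2)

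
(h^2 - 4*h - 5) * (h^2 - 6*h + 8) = h^4 - 10*h^3 + 27*h^2 - 2*h - 40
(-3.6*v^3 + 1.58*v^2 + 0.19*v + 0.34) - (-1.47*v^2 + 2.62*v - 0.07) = -3.6*v^3 + 3.05*v^2 - 2.43*v + 0.41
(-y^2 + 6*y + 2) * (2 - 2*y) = 2*y^3 - 14*y^2 + 8*y + 4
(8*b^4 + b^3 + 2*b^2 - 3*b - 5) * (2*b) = 16*b^5 + 2*b^4 + 4*b^3 - 6*b^2 - 10*b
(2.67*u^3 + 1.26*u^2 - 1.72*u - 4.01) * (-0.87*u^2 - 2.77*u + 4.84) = -2.3229*u^5 - 8.4921*u^4 + 10.929*u^3 + 14.3515*u^2 + 2.7829*u - 19.4084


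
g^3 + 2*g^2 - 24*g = g*(g - 4)*(g + 6)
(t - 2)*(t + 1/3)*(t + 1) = t^3 - 2*t^2/3 - 7*t/3 - 2/3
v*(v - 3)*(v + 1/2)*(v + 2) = v^4 - v^3/2 - 13*v^2/2 - 3*v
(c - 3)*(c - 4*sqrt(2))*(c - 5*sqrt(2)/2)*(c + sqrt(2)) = c^4 - 11*sqrt(2)*c^3/2 - 3*c^3 + 7*c^2 + 33*sqrt(2)*c^2/2 - 21*c + 20*sqrt(2)*c - 60*sqrt(2)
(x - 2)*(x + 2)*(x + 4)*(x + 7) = x^4 + 11*x^3 + 24*x^2 - 44*x - 112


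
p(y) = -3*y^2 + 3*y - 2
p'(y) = 3 - 6*y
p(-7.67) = -201.50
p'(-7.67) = 49.02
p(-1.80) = -17.12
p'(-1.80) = 13.80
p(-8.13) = -224.68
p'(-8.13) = 51.78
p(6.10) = -95.33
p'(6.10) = -33.60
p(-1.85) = -17.82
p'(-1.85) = 14.10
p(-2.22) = -23.45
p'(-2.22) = 16.32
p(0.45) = -1.26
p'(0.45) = 0.30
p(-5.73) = -117.69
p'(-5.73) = 37.38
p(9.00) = -218.00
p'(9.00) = -51.00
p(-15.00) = -722.00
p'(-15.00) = 93.00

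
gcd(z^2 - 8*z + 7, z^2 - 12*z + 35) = z - 7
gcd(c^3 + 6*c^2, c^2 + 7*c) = c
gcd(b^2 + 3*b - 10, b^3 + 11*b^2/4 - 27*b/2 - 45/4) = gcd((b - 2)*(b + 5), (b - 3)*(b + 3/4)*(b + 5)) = b + 5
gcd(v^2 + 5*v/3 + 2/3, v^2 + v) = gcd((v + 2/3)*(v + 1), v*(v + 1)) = v + 1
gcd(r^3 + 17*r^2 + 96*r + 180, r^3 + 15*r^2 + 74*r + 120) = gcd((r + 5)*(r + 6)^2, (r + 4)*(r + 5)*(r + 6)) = r^2 + 11*r + 30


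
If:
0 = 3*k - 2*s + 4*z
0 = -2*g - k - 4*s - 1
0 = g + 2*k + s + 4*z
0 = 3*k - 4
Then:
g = -37/6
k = 4/3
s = 5/2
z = 1/4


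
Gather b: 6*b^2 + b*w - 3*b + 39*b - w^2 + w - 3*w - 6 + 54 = 6*b^2 + b*(w + 36) - w^2 - 2*w + 48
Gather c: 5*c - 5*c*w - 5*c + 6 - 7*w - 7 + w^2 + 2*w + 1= -5*c*w + w^2 - 5*w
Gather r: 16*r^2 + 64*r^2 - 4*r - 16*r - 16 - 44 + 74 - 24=80*r^2 - 20*r - 10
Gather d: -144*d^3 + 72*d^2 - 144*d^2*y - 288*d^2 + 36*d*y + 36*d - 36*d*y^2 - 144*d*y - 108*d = -144*d^3 + d^2*(-144*y - 216) + d*(-36*y^2 - 108*y - 72)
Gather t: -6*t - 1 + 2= 1 - 6*t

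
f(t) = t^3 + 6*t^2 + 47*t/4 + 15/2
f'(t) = 3*t^2 + 12*t + 47/4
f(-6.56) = -93.68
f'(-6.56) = 62.13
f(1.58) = 44.99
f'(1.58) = 38.20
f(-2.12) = 0.03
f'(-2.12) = -0.21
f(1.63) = 46.92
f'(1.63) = 39.28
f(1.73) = 50.96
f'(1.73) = 41.49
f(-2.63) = -0.09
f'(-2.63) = 0.94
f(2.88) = 114.99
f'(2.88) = 71.19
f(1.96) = 61.11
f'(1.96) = 46.79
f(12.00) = 2740.50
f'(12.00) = 587.75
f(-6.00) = -63.00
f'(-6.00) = 47.75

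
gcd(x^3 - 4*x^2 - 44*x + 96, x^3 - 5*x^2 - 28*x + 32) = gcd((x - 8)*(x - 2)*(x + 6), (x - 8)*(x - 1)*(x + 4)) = x - 8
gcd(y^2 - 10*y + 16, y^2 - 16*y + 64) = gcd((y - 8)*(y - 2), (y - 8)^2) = y - 8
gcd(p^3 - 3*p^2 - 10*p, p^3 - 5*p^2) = p^2 - 5*p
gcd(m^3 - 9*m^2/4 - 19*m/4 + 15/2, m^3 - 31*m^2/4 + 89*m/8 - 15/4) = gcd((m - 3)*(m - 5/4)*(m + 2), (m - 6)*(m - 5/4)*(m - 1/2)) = m - 5/4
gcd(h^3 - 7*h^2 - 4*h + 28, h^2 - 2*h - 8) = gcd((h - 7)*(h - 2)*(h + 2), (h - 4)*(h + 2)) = h + 2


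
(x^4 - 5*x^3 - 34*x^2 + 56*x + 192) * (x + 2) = x^5 - 3*x^4 - 44*x^3 - 12*x^2 + 304*x + 384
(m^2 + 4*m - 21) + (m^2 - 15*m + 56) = 2*m^2 - 11*m + 35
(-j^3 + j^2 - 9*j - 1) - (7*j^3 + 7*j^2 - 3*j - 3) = -8*j^3 - 6*j^2 - 6*j + 2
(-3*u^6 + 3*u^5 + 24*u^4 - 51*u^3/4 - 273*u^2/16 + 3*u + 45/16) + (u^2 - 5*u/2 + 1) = -3*u^6 + 3*u^5 + 24*u^4 - 51*u^3/4 - 257*u^2/16 + u/2 + 61/16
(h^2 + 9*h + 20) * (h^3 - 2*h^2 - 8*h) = h^5 + 7*h^4 - 6*h^3 - 112*h^2 - 160*h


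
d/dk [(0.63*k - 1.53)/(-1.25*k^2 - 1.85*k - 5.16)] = (0.7875*k^2 - 3.825*k - 6.0813)/(1.5625*k^4 + 4.625*k^3 + 16.3225*k^2 + 19.092*k + 26.6256)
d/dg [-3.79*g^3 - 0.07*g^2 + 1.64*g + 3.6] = -11.37*g^2 - 0.14*g + 1.64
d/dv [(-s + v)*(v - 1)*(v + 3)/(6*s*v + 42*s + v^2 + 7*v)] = ((s - v)*(v - 1)*(v + 3)*(6*s + 2*v + 7) + (-(s - v)*(v - 1) - (s - v)*(v + 3) + (v - 1)*(v + 3))*(6*s*v + 42*s + v^2 + 7*v))/(6*s*v + 42*s + v^2 + 7*v)^2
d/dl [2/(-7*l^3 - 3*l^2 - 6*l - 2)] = 6*(7*l^2 + 2*l + 2)/(7*l^3 + 3*l^2 + 6*l + 2)^2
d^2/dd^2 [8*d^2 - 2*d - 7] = 16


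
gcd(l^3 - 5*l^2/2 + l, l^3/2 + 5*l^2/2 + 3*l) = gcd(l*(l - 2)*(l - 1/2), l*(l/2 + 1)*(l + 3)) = l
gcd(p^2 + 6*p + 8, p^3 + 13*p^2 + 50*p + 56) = p^2 + 6*p + 8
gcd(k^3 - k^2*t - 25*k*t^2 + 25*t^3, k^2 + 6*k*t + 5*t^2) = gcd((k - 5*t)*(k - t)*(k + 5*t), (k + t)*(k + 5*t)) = k + 5*t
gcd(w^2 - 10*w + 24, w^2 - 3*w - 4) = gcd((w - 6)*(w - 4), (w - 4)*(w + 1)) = w - 4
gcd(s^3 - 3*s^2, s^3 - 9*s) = s^2 - 3*s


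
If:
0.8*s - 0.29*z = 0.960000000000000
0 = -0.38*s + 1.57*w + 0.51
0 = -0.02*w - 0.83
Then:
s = -170.12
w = -41.50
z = -472.60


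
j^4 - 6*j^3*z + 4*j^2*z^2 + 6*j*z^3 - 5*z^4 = (j - 5*z)*(j - z)^2*(j + z)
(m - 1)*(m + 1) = m^2 - 1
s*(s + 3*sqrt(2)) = s^2 + 3*sqrt(2)*s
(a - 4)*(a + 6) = a^2 + 2*a - 24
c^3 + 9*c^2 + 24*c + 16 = (c + 1)*(c + 4)^2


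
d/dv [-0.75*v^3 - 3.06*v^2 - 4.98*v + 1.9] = -2.25*v^2 - 6.12*v - 4.98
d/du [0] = 0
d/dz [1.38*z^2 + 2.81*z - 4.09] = 2.76*z + 2.81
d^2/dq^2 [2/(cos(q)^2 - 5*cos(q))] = 2*(-(1 - cos(2*q))^2 - 75*cos(q)/4 - 27*cos(2*q)/2 + 15*cos(3*q)/4 + 81/2)/((cos(q) - 5)^3*cos(q)^3)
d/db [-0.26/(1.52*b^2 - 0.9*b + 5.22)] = (0.7904*b - 0.234)/(1.52*b^2 - 0.9*b + 5.22)^2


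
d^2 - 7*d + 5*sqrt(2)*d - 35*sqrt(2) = (d - 7)*(d + 5*sqrt(2))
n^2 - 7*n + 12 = (n - 4)*(n - 3)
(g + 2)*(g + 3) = g^2 + 5*g + 6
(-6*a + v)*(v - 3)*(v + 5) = -6*a*v^2 - 12*a*v + 90*a + v^3 + 2*v^2 - 15*v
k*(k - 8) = k^2 - 8*k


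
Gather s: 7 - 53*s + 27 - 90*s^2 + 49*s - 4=-90*s^2 - 4*s + 30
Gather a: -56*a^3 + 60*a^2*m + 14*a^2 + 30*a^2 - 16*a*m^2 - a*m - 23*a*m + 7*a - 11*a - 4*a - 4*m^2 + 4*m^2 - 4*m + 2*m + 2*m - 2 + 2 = -56*a^3 + a^2*(60*m + 44) + a*(-16*m^2 - 24*m - 8)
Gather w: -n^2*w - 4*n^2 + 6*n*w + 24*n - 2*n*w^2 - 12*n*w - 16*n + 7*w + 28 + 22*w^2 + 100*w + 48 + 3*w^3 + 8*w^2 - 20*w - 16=-4*n^2 + 8*n + 3*w^3 + w^2*(30 - 2*n) + w*(-n^2 - 6*n + 87) + 60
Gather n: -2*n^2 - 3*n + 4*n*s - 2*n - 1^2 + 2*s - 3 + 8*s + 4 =-2*n^2 + n*(4*s - 5) + 10*s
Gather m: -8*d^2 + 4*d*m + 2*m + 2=-8*d^2 + m*(4*d + 2) + 2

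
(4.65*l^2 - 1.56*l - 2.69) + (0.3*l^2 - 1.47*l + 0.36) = 4.95*l^2 - 3.03*l - 2.33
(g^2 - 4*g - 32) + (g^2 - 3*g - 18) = 2*g^2 - 7*g - 50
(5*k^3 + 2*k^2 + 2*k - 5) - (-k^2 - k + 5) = 5*k^3 + 3*k^2 + 3*k - 10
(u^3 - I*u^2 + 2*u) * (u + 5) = u^4 + 5*u^3 - I*u^3 + 2*u^2 - 5*I*u^2 + 10*u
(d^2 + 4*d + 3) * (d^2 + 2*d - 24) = d^4 + 6*d^3 - 13*d^2 - 90*d - 72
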